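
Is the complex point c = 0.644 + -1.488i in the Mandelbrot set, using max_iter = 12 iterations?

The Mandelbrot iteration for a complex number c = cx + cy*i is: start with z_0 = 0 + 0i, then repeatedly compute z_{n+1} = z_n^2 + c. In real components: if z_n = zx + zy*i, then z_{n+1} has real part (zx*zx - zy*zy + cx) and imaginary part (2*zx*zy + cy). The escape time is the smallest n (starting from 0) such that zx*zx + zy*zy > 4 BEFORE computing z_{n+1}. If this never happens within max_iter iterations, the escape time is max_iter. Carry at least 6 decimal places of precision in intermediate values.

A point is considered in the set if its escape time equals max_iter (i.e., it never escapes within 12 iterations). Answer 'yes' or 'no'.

Answer: no

Derivation:
z_0 = 0 + 0i, c = 0.6440 + -1.4880i
Iter 1: z = 0.6440 + -1.4880i, |z|^2 = 2.6289
Iter 2: z = -1.1554 + -3.4045i, |z|^2 = 12.9259
Escaped at iteration 2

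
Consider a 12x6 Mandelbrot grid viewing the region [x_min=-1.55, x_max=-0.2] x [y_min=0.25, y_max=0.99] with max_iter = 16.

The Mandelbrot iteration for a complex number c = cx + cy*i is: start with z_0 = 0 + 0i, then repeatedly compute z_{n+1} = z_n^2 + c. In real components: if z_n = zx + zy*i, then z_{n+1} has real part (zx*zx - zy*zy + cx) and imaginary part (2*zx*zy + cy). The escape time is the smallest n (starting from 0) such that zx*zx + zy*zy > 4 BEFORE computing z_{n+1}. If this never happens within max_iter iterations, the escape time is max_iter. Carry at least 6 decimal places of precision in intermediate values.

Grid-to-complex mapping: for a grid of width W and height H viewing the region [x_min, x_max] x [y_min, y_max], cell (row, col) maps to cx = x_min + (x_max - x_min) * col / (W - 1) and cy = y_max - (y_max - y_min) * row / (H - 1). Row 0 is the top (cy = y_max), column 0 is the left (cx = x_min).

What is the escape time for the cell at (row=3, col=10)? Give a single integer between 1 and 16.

z_0 = 0 + 0i, c = -0.3227 + 0.5460i
Iter 1: z = -0.3227 + 0.5460i, |z|^2 = 0.4023
Iter 2: z = -0.5167 + 0.1936i, |z|^2 = 0.3044
Iter 3: z = -0.0932 + 0.3460i, |z|^2 = 0.1284
Iter 4: z = -0.4337 + 0.4815i, |z|^2 = 0.4199
Iter 5: z = -0.3664 + 0.1283i, |z|^2 = 0.1508
Iter 6: z = -0.2049 + 0.4519i, |z|^2 = 0.2462
Iter 7: z = -0.4850 + 0.3608i, |z|^2 = 0.3654
Iter 8: z = -0.2177 + 0.1960i, |z|^2 = 0.0858
Iter 9: z = -0.3138 + 0.4607i, |z|^2 = 0.3107
Iter 10: z = -0.4365 + 0.2569i, |z|^2 = 0.2565
Iter 11: z = -0.1982 + 0.3217i, |z|^2 = 0.1428
Iter 12: z = -0.3869 + 0.4184i, |z|^2 = 0.3248
Iter 13: z = -0.3481 + 0.2222i, |z|^2 = 0.1705
Iter 14: z = -0.2509 + 0.3913i, |z|^2 = 0.2161
Iter 15: z = -0.4129 + 0.3496i, |z|^2 = 0.2927

Answer: 16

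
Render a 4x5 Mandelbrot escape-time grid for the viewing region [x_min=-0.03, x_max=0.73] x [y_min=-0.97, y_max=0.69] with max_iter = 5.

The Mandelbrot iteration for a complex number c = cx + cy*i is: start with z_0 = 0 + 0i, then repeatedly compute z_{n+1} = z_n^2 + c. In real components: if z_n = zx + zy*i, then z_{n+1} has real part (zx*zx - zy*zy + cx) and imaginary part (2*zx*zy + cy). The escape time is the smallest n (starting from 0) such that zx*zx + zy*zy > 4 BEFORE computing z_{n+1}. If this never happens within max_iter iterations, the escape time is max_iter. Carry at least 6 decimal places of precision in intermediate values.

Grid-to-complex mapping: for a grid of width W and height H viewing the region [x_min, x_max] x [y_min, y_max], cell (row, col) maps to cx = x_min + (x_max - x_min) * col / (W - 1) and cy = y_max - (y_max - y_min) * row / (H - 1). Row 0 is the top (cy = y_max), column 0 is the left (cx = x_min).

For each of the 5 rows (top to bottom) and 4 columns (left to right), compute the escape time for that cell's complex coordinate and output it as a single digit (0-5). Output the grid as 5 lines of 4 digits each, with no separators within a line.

Answer: 5543
5553
5553
5553
5432

Derivation:
(row=0, col=0): c = -0.0300 + 0.6900i → escape time 5
(row=0, col=1): c = 0.2233 + 0.6900i → escape time 5
(row=0, col=2): c = 0.4767 + 0.6900i → escape time 4
(row=0, col=3): c = 0.7300 + 0.6900i → escape time 3
(row=1, col=0): c = -0.0300 + 0.2750i → escape time 5
(row=1, col=1): c = 0.2233 + 0.2750i → escape time 5
(row=1, col=2): c = 0.4767 + 0.2750i → escape time 5
(row=1, col=3): c = 0.7300 + 0.2750i → escape time 3
(row=2, col=0): c = -0.0300 + -0.1400i → escape time 5
(row=2, col=1): c = 0.2233 + -0.1400i → escape time 5
(row=2, col=2): c = 0.4767 + -0.1400i → escape time 5
(row=2, col=3): c = 0.7300 + -0.1400i → escape time 3
(row=3, col=0): c = -0.0300 + -0.5550i → escape time 5
(row=3, col=1): c = 0.2233 + -0.5550i → escape time 5
(row=3, col=2): c = 0.4767 + -0.5550i → escape time 5
(row=3, col=3): c = 0.7300 + -0.5550i → escape time 3
(row=4, col=0): c = -0.0300 + -0.9700i → escape time 5
(row=4, col=1): c = 0.2233 + -0.9700i → escape time 4
(row=4, col=2): c = 0.4767 + -0.9700i → escape time 3
(row=4, col=3): c = 0.7300 + -0.9700i → escape time 2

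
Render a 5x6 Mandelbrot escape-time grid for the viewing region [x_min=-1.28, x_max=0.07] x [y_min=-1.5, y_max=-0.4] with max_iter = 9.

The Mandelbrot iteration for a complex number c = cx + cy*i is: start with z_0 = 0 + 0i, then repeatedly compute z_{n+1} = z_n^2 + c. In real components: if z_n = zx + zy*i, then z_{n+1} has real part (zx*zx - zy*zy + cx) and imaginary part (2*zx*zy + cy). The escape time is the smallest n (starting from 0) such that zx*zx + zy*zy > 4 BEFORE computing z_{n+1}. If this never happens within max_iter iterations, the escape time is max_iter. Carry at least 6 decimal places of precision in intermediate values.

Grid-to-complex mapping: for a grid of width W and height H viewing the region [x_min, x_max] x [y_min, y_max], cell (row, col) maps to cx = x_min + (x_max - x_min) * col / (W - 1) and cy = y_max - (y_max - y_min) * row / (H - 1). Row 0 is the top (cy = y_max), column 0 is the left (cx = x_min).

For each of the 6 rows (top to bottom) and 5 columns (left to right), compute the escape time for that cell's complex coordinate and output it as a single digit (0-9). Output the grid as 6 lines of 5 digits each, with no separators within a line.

Answer: 97999
35999
33496
33354
22332
22222

Derivation:
(row=0, col=0): c = -1.2800 + -0.4000i → escape time 9
(row=0, col=1): c = -0.9425 + -0.4000i → escape time 7
(row=0, col=2): c = -0.6050 + -0.4000i → escape time 9
(row=0, col=3): c = -0.2675 + -0.4000i → escape time 9
(row=0, col=4): c = 0.0700 + -0.4000i → escape time 9
(row=1, col=0): c = -1.2800 + -0.6200i → escape time 3
(row=1, col=1): c = -0.9425 + -0.6200i → escape time 5
(row=1, col=2): c = -0.6050 + -0.6200i → escape time 9
(row=1, col=3): c = -0.2675 + -0.6200i → escape time 9
(row=1, col=4): c = 0.0700 + -0.6200i → escape time 9
(row=2, col=0): c = -1.2800 + -0.8400i → escape time 3
(row=2, col=1): c = -0.9425 + -0.8400i → escape time 3
(row=2, col=2): c = -0.6050 + -0.8400i → escape time 4
(row=2, col=3): c = -0.2675 + -0.8400i → escape time 9
(row=2, col=4): c = 0.0700 + -0.8400i → escape time 6
(row=3, col=0): c = -1.2800 + -1.0600i → escape time 3
(row=3, col=1): c = -0.9425 + -1.0600i → escape time 3
(row=3, col=2): c = -0.6050 + -1.0600i → escape time 3
(row=3, col=3): c = -0.2675 + -1.0600i → escape time 5
(row=3, col=4): c = 0.0700 + -1.0600i → escape time 4
(row=4, col=0): c = -1.2800 + -1.2800i → escape time 2
(row=4, col=1): c = -0.9425 + -1.2800i → escape time 2
(row=4, col=2): c = -0.6050 + -1.2800i → escape time 3
(row=4, col=3): c = -0.2675 + -1.2800i → escape time 3
(row=4, col=4): c = 0.0700 + -1.2800i → escape time 2
(row=5, col=0): c = -1.2800 + -1.5000i → escape time 2
(row=5, col=1): c = -0.9425 + -1.5000i → escape time 2
(row=5, col=2): c = -0.6050 + -1.5000i → escape time 2
(row=5, col=3): c = -0.2675 + -1.5000i → escape time 2
(row=5, col=4): c = 0.0700 + -1.5000i → escape time 2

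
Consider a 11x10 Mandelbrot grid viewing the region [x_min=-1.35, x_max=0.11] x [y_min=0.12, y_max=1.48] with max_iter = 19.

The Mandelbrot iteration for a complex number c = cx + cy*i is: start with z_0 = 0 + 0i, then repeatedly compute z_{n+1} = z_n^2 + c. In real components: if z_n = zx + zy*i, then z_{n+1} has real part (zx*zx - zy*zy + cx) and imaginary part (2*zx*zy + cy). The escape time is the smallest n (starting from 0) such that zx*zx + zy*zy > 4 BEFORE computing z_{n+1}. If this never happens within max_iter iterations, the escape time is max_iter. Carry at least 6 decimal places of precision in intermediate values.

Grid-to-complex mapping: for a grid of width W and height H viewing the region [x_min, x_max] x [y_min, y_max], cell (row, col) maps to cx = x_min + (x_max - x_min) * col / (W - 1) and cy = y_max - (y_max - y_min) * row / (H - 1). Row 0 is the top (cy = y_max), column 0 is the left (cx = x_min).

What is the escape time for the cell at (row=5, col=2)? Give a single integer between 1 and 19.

Answer: 3

Derivation:
z_0 = 0 + 0i, c = -1.0580 + 0.7244i
Iter 1: z = -1.0580 + 0.7244i, |z|^2 = 1.6442
Iter 2: z = -0.4635 + -0.8085i, |z|^2 = 0.8684
Iter 3: z = -1.4968 + 1.4738i, |z|^2 = 4.4127
Escaped at iteration 3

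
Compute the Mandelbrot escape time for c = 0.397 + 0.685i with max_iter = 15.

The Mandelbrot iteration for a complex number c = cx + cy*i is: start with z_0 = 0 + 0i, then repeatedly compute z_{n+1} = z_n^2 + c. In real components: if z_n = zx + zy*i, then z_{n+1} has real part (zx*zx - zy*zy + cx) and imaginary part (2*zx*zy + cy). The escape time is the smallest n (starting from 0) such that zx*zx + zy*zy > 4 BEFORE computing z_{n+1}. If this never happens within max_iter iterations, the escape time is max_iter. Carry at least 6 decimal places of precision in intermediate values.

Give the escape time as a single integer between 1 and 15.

Answer: 6

Derivation:
z_0 = 0 + 0i, c = 0.3970 + 0.6850i
Iter 1: z = 0.3970 + 0.6850i, |z|^2 = 0.6268
Iter 2: z = 0.0854 + 1.2289i, |z|^2 = 1.5175
Iter 3: z = -1.1059 + 0.8949i, |z|^2 = 2.0237
Iter 4: z = 0.8192 + -1.2942i, |z|^2 = 2.3461
Iter 5: z = -0.6069 + -1.4354i, |z|^2 = 2.4288
Iter 6: z = -1.2952 + 2.4272i, |z|^2 = 7.5691
Escaped at iteration 6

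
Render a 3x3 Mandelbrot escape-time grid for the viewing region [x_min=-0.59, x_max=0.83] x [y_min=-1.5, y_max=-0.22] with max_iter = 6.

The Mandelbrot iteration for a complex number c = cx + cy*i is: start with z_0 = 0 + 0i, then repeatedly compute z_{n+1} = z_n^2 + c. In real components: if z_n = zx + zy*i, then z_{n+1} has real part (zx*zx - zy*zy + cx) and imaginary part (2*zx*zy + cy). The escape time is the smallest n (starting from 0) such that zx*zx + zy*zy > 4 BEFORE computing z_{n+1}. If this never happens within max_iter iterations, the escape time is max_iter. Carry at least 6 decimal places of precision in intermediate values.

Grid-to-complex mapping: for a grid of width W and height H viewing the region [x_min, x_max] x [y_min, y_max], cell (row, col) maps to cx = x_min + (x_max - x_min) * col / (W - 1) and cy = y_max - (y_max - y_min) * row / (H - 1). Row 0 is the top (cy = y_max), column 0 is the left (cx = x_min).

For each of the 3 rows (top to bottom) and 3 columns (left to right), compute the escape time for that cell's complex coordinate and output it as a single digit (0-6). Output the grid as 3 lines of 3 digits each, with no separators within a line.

Answer: 663
452
222

Derivation:
(row=0, col=0): c = -0.5900 + -0.2200i → escape time 6
(row=0, col=1): c = 0.1200 + -0.2200i → escape time 6
(row=0, col=2): c = 0.8300 + -0.2200i → escape time 3
(row=1, col=0): c = -0.5900 + -0.8600i → escape time 4
(row=1, col=1): c = 0.1200 + -0.8600i → escape time 5
(row=1, col=2): c = 0.8300 + -0.8600i → escape time 2
(row=2, col=0): c = -0.5900 + -1.5000i → escape time 2
(row=2, col=1): c = 0.1200 + -1.5000i → escape time 2
(row=2, col=2): c = 0.8300 + -1.5000i → escape time 2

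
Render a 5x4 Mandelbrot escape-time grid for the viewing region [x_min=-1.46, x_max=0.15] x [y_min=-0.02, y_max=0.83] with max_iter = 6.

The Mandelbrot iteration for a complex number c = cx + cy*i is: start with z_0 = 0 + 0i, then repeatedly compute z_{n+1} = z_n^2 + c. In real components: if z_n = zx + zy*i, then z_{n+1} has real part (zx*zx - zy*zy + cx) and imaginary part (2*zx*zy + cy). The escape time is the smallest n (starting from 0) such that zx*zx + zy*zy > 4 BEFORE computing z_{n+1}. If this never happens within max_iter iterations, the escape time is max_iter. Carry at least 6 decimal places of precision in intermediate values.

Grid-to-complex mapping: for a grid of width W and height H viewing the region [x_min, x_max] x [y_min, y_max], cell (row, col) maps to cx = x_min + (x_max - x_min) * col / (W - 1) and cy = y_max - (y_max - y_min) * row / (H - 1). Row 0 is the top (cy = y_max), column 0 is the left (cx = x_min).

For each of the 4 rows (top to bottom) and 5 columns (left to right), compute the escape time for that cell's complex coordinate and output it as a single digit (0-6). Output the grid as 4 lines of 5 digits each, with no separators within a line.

(row=0, col=0): c = -1.4600 + 0.8300i → escape time 3
(row=0, col=1): c = -1.0575 + 0.8300i → escape time 3
(row=0, col=2): c = -0.6550 + 0.8300i → escape time 4
(row=0, col=3): c = -0.2525 + 0.8300i → escape time 6
(row=0, col=4): c = 0.1500 + 0.8300i → escape time 5
(row=1, col=0): c = -1.4600 + 0.5467i → escape time 3
(row=1, col=1): c = -1.0575 + 0.5467i → escape time 5
(row=1, col=2): c = -0.6550 + 0.5467i → escape time 6
(row=1, col=3): c = -0.2525 + 0.5467i → escape time 6
(row=1, col=4): c = 0.1500 + 0.5467i → escape time 6
(row=2, col=0): c = -1.4600 + 0.2633i → escape time 5
(row=2, col=1): c = -1.0575 + 0.2633i → escape time 6
(row=2, col=2): c = -0.6550 + 0.2633i → escape time 6
(row=2, col=3): c = -0.2525 + 0.2633i → escape time 6
(row=2, col=4): c = 0.1500 + 0.2633i → escape time 6
(row=3, col=0): c = -1.4600 + -0.0200i → escape time 6
(row=3, col=1): c = -1.0575 + -0.0200i → escape time 6
(row=3, col=2): c = -0.6550 + -0.0200i → escape time 6
(row=3, col=3): c = -0.2525 + -0.0200i → escape time 6
(row=3, col=4): c = 0.1500 + -0.0200i → escape time 6

Answer: 33465
35666
56666
66666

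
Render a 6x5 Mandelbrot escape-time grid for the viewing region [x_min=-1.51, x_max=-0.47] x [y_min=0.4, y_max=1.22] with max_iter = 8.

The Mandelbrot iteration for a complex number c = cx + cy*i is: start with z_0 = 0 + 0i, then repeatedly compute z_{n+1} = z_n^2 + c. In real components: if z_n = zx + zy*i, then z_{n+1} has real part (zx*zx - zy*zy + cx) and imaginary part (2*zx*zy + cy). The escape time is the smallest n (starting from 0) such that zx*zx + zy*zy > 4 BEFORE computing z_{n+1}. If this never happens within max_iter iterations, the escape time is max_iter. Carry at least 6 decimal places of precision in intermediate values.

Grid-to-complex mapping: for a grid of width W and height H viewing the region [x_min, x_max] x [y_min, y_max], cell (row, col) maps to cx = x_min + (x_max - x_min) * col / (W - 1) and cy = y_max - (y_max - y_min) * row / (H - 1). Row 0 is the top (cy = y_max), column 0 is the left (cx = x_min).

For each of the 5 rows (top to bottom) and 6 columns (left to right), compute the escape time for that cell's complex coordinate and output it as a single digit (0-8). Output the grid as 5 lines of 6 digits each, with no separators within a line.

(row=0, col=0): c = -1.5100 + 1.2200i → escape time 2
(row=0, col=1): c = -1.3020 + 1.2200i → escape time 2
(row=0, col=2): c = -1.0940 + 1.2200i → escape time 2
(row=0, col=3): c = -0.8860 + 1.2200i → escape time 3
(row=0, col=4): c = -0.6780 + 1.2200i → escape time 3
(row=0, col=5): c = -0.4700 + 1.2200i → escape time 3
(row=1, col=0): c = -1.5100 + 1.0150i → escape time 2
(row=1, col=1): c = -1.3020 + 1.0150i → escape time 3
(row=1, col=2): c = -1.0940 + 1.0150i → escape time 3
(row=1, col=3): c = -0.8860 + 1.0150i → escape time 3
(row=1, col=4): c = -0.6780 + 1.0150i → escape time 3
(row=1, col=5): c = -0.4700 + 1.0150i → escape time 4
(row=2, col=0): c = -1.5100 + 0.8100i → escape time 3
(row=2, col=1): c = -1.3020 + 0.8100i → escape time 3
(row=2, col=2): c = -1.0940 + 0.8100i → escape time 3
(row=2, col=3): c = -0.8860 + 0.8100i → escape time 4
(row=2, col=4): c = -0.6780 + 0.8100i → escape time 4
(row=2, col=5): c = -0.4700 + 0.8100i → escape time 5
(row=3, col=0): c = -1.5100 + 0.6050i → escape time 3
(row=3, col=1): c = -1.3020 + 0.6050i → escape time 3
(row=3, col=2): c = -1.0940 + 0.6050i → escape time 4
(row=3, col=3): c = -0.8860 + 0.6050i → escape time 5
(row=3, col=4): c = -0.6780 + 0.6050i → escape time 7
(row=3, col=5): c = -0.4700 + 0.6050i → escape time 8
(row=4, col=0): c = -1.5100 + 0.4000i → escape time 4
(row=4, col=1): c = -1.3020 + 0.4000i → escape time 7
(row=4, col=2): c = -1.0940 + 0.4000i → escape time 7
(row=4, col=3): c = -0.8860 + 0.4000i → escape time 7
(row=4, col=4): c = -0.6780 + 0.4000i → escape time 8
(row=4, col=5): c = -0.4700 + 0.4000i → escape time 8

Answer: 222333
233334
333445
334578
477788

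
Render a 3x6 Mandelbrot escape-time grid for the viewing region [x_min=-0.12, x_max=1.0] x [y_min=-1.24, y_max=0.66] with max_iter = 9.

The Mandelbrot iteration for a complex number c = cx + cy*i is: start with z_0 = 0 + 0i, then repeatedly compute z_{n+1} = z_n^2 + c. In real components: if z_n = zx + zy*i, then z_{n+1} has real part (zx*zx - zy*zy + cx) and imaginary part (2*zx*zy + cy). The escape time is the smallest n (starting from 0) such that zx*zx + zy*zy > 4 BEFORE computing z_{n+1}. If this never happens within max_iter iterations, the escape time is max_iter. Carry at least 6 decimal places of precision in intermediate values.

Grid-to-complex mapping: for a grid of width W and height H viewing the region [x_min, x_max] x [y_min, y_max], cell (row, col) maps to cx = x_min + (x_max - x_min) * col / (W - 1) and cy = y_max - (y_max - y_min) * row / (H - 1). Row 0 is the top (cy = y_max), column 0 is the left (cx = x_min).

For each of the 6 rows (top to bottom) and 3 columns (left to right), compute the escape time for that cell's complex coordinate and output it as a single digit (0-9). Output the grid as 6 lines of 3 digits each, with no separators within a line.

Answer: 952
982
962
962
932
322

Derivation:
(row=0, col=0): c = -0.1200 + 0.6600i → escape time 9
(row=0, col=1): c = 0.4400 + 0.6600i → escape time 5
(row=0, col=2): c = 1.0000 + 0.6600i → escape time 2
(row=1, col=0): c = -0.1200 + 0.2800i → escape time 9
(row=1, col=1): c = 0.4400 + 0.2800i → escape time 8
(row=1, col=2): c = 1.0000 + 0.2800i → escape time 2
(row=2, col=0): c = -0.1200 + -0.1000i → escape time 9
(row=2, col=1): c = 0.4400 + -0.1000i → escape time 6
(row=2, col=2): c = 1.0000 + -0.1000i → escape time 2
(row=3, col=0): c = -0.1200 + -0.4800i → escape time 9
(row=3, col=1): c = 0.4400 + -0.4800i → escape time 6
(row=3, col=2): c = 1.0000 + -0.4800i → escape time 2
(row=4, col=0): c = -0.1200 + -0.8600i → escape time 9
(row=4, col=1): c = 0.4400 + -0.8600i → escape time 3
(row=4, col=2): c = 1.0000 + -0.8600i → escape time 2
(row=5, col=0): c = -0.1200 + -1.2400i → escape time 3
(row=5, col=1): c = 0.4400 + -1.2400i → escape time 2
(row=5, col=2): c = 1.0000 + -1.2400i → escape time 2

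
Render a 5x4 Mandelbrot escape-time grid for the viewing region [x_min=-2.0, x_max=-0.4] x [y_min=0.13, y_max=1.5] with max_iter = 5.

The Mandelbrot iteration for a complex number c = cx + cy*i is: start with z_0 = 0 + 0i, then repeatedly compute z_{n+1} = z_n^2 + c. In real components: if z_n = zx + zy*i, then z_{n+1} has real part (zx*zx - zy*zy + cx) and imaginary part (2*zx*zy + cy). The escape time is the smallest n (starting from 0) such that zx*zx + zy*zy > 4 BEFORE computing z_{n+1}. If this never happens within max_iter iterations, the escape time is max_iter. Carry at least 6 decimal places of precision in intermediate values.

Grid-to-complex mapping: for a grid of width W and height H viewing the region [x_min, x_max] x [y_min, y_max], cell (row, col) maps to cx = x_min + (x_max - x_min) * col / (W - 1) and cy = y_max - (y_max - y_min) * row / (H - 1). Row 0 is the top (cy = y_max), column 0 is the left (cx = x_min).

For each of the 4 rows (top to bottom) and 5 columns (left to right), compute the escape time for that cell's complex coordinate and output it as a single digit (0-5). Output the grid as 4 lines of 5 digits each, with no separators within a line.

(row=0, col=0): c = -2.0000 + 1.5000i → escape time 1
(row=0, col=1): c = -1.6000 + 1.5000i → escape time 1
(row=0, col=2): c = -1.2000 + 1.5000i → escape time 2
(row=0, col=3): c = -0.8000 + 1.5000i → escape time 2
(row=0, col=4): c = -0.4000 + 1.5000i → escape time 2
(row=1, col=0): c = -2.0000 + 1.0433i → escape time 1
(row=1, col=1): c = -1.6000 + 1.0433i → escape time 2
(row=1, col=2): c = -1.2000 + 1.0433i → escape time 3
(row=1, col=3): c = -0.8000 + 1.0433i → escape time 3
(row=1, col=4): c = -0.4000 + 1.0433i → escape time 4
(row=2, col=0): c = -2.0000 + 0.5867i → escape time 1
(row=2, col=1): c = -1.6000 + 0.5867i → escape time 3
(row=2, col=2): c = -1.2000 + 0.5867i → escape time 3
(row=2, col=3): c = -0.8000 + 0.5867i → escape time 5
(row=2, col=4): c = -0.4000 + 0.5867i → escape time 5
(row=3, col=0): c = -2.0000 + 0.1300i → escape time 1
(row=3, col=1): c = -1.6000 + 0.1300i → escape time 5
(row=3, col=2): c = -1.2000 + 0.1300i → escape time 5
(row=3, col=3): c = -0.8000 + 0.1300i → escape time 5
(row=3, col=4): c = -0.4000 + 0.1300i → escape time 5

Answer: 11222
12334
13355
15555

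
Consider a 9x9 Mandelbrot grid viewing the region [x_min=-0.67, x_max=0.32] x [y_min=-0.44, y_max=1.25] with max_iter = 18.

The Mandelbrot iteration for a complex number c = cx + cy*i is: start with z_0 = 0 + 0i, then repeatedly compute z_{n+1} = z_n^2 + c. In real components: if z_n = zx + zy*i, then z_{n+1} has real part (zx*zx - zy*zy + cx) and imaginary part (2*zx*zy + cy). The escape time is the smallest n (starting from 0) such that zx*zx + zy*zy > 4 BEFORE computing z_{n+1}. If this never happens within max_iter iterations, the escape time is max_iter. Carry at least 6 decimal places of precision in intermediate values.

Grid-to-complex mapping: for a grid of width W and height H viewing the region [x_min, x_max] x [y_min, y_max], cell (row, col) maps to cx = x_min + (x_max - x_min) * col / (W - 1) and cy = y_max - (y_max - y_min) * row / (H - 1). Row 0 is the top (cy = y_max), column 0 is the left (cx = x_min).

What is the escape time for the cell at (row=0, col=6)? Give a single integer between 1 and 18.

Answer: 2

Derivation:
z_0 = 0 + 0i, c = 0.0725 + 1.2500i
Iter 1: z = 0.0725 + 1.2500i, |z|^2 = 1.5678
Iter 2: z = -1.4847 + 1.4312i, |z|^2 = 4.2529
Escaped at iteration 2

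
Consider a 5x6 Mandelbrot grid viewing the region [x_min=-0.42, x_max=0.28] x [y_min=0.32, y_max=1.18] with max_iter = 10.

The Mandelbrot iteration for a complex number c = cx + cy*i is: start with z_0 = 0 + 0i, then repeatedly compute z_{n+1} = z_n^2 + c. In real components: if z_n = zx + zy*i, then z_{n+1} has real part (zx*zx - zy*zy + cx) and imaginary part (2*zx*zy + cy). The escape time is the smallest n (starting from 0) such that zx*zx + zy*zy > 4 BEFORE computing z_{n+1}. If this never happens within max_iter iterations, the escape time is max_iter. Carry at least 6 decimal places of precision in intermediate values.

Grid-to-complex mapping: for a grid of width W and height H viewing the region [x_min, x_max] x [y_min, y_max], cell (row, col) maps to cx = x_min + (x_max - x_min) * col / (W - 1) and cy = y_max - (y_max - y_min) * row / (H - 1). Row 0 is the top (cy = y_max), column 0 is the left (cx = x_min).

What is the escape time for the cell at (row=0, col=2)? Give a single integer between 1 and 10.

z_0 = 0 + 0i, c = -0.0700 + 1.1800i
Iter 1: z = -0.0700 + 1.1800i, |z|^2 = 1.3973
Iter 2: z = -1.4575 + 1.0148i, |z|^2 = 3.1541
Iter 3: z = 1.0245 + -1.7781i, |z|^2 = 4.2114
Escaped at iteration 3

Answer: 3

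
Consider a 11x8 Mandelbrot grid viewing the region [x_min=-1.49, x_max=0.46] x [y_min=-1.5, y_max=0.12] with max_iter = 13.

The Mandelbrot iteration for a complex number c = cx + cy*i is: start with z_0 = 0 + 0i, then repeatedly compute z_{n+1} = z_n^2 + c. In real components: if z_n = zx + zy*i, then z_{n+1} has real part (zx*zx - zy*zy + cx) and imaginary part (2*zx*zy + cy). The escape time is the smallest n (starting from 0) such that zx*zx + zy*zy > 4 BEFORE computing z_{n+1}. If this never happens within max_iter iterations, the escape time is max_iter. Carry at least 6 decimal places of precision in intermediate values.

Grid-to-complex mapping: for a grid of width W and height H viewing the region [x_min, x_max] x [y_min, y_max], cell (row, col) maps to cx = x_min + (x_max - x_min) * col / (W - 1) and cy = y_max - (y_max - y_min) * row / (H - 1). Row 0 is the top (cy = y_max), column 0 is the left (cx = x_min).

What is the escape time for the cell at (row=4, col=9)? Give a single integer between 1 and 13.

Answer: 5

Derivation:
z_0 = 0 + 0i, c = 0.2650 + -0.8057i
Iter 1: z = 0.2650 + -0.8057i, |z|^2 = 0.7194
Iter 2: z = -0.3140 + -1.2327i, |z|^2 = 1.6182
Iter 3: z = -1.1561 + -0.0317i, |z|^2 = 1.3375
Iter 4: z = 1.6005 + -0.7325i, |z|^2 = 3.0983
Iter 5: z = 2.2902 + -3.1504i, |z|^2 = 15.1703
Escaped at iteration 5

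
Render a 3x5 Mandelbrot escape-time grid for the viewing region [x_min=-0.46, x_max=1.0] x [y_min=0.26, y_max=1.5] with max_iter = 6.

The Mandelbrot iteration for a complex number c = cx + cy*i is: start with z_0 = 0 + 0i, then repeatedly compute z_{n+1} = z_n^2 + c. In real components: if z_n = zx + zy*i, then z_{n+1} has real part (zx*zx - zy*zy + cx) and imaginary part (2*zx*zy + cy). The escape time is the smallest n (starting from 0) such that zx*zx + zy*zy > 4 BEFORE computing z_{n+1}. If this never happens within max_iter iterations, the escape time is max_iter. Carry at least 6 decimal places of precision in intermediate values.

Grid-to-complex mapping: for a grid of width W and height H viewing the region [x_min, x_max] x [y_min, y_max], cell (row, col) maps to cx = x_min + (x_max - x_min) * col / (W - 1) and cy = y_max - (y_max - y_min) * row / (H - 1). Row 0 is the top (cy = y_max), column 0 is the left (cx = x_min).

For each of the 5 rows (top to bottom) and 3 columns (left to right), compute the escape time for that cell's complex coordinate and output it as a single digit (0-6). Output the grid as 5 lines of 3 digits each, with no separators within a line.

(row=0, col=0): c = -0.4600 + 1.5000i → escape time 2
(row=0, col=1): c = 0.2700 + 1.5000i → escape time 2
(row=0, col=2): c = 1.0000 + 1.5000i → escape time 2
(row=1, col=0): c = -0.4600 + 1.1900i → escape time 3
(row=1, col=1): c = 0.2700 + 1.1900i → escape time 2
(row=1, col=2): c = 1.0000 + 1.1900i → escape time 2
(row=2, col=0): c = -0.4600 + 0.8800i → escape time 5
(row=2, col=1): c = 0.2700 + 0.8800i → escape time 4
(row=2, col=2): c = 1.0000 + 0.8800i → escape time 2
(row=3, col=0): c = -0.4600 + 0.5700i → escape time 6
(row=3, col=1): c = 0.2700 + 0.5700i → escape time 6
(row=3, col=2): c = 1.0000 + 0.5700i → escape time 2
(row=4, col=0): c = -0.4600 + 0.2600i → escape time 6
(row=4, col=1): c = 0.2700 + 0.2600i → escape time 6
(row=4, col=2): c = 1.0000 + 0.2600i → escape time 2

Answer: 222
322
542
662
662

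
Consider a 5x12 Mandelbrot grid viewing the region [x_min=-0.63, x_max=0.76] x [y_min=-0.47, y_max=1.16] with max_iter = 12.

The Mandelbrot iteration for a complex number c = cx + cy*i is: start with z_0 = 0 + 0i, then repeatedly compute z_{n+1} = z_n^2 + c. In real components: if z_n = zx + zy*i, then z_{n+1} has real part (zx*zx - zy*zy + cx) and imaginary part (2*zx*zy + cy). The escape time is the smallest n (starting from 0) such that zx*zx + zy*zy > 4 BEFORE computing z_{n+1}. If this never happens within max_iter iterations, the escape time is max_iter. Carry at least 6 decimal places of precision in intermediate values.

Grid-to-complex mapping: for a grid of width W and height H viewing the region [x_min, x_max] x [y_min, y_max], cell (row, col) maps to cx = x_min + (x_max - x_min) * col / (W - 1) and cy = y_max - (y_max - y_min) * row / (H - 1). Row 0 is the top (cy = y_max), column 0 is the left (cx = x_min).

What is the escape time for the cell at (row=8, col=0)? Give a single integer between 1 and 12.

z_0 = 0 + 0i, c = -0.6300 + -0.0255i
Iter 1: z = -0.6300 + -0.0255i, |z|^2 = 0.3975
Iter 2: z = -0.2337 + 0.0066i, |z|^2 = 0.0547
Iter 3: z = -0.5754 + -0.0285i, |z|^2 = 0.3319
Iter 4: z = -0.2997 + 0.0074i, |z|^2 = 0.0899
Iter 5: z = -0.5402 + -0.0299i, |z|^2 = 0.2927
Iter 6: z = -0.3391 + 0.0068i, |z|^2 = 0.1150
Iter 7: z = -0.5151 + -0.0301i, |z|^2 = 0.2662
Iter 8: z = -0.3656 + 0.0055i, |z|^2 = 0.1337
Iter 9: z = -0.4964 + -0.0295i, |z|^2 = 0.2473
Iter 10: z = -0.3845 + 0.0038i, |z|^2 = 0.1478
Iter 11: z = -0.4822 + -0.0284i, |z|^2 = 0.2333

Answer: 12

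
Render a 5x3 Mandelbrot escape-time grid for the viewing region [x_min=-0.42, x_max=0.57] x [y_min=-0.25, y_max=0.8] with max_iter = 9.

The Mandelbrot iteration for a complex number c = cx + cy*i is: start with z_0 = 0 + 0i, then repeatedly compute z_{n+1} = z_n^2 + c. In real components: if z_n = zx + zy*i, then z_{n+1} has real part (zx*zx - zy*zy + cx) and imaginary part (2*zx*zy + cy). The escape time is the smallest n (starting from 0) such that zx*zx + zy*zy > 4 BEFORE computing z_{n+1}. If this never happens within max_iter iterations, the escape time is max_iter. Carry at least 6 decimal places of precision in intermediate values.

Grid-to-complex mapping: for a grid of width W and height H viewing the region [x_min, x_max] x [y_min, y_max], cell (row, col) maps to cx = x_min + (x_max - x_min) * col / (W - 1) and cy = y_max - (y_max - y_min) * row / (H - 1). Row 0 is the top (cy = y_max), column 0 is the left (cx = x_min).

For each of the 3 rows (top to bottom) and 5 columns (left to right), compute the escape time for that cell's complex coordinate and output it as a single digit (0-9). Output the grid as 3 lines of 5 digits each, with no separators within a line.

Answer: 69743
99994
99994

Derivation:
(row=0, col=0): c = -0.4200 + 0.8000i → escape time 6
(row=0, col=1): c = -0.1725 + 0.8000i → escape time 9
(row=0, col=2): c = 0.0750 + 0.8000i → escape time 7
(row=0, col=3): c = 0.3225 + 0.8000i → escape time 4
(row=0, col=4): c = 0.5700 + 0.8000i → escape time 3
(row=1, col=0): c = -0.4200 + 0.2750i → escape time 9
(row=1, col=1): c = -0.1725 + 0.2750i → escape time 9
(row=1, col=2): c = 0.0750 + 0.2750i → escape time 9
(row=1, col=3): c = 0.3225 + 0.2750i → escape time 9
(row=1, col=4): c = 0.5700 + 0.2750i → escape time 4
(row=2, col=0): c = -0.4200 + -0.2500i → escape time 9
(row=2, col=1): c = -0.1725 + -0.2500i → escape time 9
(row=2, col=2): c = 0.0750 + -0.2500i → escape time 9
(row=2, col=3): c = 0.3225 + -0.2500i → escape time 9
(row=2, col=4): c = 0.5700 + -0.2500i → escape time 4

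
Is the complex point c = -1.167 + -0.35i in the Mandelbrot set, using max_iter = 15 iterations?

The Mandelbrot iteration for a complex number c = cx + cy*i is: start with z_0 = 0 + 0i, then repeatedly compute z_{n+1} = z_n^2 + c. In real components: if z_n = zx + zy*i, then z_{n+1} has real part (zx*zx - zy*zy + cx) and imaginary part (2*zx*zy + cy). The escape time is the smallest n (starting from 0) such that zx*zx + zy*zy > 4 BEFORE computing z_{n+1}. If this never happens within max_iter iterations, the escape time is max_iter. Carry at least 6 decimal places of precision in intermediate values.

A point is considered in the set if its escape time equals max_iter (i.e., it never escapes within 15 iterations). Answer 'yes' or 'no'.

Answer: no

Derivation:
z_0 = 0 + 0i, c = -1.1670 + -0.3500i
Iter 1: z = -1.1670 + -0.3500i, |z|^2 = 1.4844
Iter 2: z = 0.0724 + 0.4669i, |z|^2 = 0.2232
Iter 3: z = -1.3798 + -0.2824i, |z|^2 = 1.9835
Iter 4: z = 0.6570 + 0.4293i, |z|^2 = 0.6159
Iter 5: z = -0.9197 + 0.2141i, |z|^2 = 0.8916
Iter 6: z = -0.3670 + -0.7438i, |z|^2 = 0.6879
Iter 7: z = -1.5855 + 0.1959i, |z|^2 = 2.5521
Iter 8: z = 1.3083 + -0.9713i, |z|^2 = 2.6551
Iter 9: z = -0.3987 + -2.8915i, |z|^2 = 8.5200
Escaped at iteration 9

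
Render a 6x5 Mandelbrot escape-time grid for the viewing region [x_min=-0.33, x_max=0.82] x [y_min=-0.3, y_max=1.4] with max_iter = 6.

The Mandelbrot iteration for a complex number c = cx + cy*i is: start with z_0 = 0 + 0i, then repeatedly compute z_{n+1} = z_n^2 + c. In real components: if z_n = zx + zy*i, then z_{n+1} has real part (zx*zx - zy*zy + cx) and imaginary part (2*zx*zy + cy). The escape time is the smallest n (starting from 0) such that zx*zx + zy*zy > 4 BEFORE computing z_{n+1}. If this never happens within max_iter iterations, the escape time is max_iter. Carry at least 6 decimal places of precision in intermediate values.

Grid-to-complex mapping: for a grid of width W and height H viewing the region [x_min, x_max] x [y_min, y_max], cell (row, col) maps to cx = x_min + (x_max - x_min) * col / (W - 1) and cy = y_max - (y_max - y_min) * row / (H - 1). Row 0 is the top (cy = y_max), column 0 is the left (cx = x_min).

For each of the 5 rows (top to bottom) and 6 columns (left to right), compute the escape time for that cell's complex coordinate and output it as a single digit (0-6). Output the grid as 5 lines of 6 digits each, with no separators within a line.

(row=0, col=0): c = -0.3300 + 1.4000i → escape time 2
(row=0, col=1): c = -0.1000 + 1.4000i → escape time 2
(row=0, col=2): c = 0.1300 + 1.4000i → escape time 2
(row=0, col=3): c = 0.3600 + 1.4000i → escape time 2
(row=0, col=4): c = 0.5900 + 1.4000i → escape time 2
(row=0, col=5): c = 0.8200 + 1.4000i → escape time 2
(row=1, col=0): c = -0.3300 + 0.9750i → escape time 5
(row=1, col=1): c = -0.1000 + 0.9750i → escape time 6
(row=1, col=2): c = 0.1300 + 0.9750i → escape time 4
(row=1, col=3): c = 0.3600 + 0.9750i → escape time 3
(row=1, col=4): c = 0.5900 + 0.9750i → escape time 2
(row=1, col=5): c = 0.8200 + 0.9750i → escape time 2
(row=2, col=0): c = -0.3300 + 0.5500i → escape time 6
(row=2, col=1): c = -0.1000 + 0.5500i → escape time 6
(row=2, col=2): c = 0.1300 + 0.5500i → escape time 6
(row=2, col=3): c = 0.3600 + 0.5500i → escape time 6
(row=2, col=4): c = 0.5900 + 0.5500i → escape time 3
(row=2, col=5): c = 0.8200 + 0.5500i → escape time 3
(row=3, col=0): c = -0.3300 + 0.1250i → escape time 6
(row=3, col=1): c = -0.1000 + 0.1250i → escape time 6
(row=3, col=2): c = 0.1300 + 0.1250i → escape time 6
(row=3, col=3): c = 0.3600 + 0.1250i → escape time 6
(row=3, col=4): c = 0.5900 + 0.1250i → escape time 4
(row=3, col=5): c = 0.8200 + 0.1250i → escape time 3
(row=4, col=0): c = -0.3300 + -0.3000i → escape time 6
(row=4, col=1): c = -0.1000 + -0.3000i → escape time 6
(row=4, col=2): c = 0.1300 + -0.3000i → escape time 6
(row=4, col=3): c = 0.3600 + -0.3000i → escape time 6
(row=4, col=4): c = 0.5900 + -0.3000i → escape time 4
(row=4, col=5): c = 0.8200 + -0.3000i → escape time 3

Answer: 222222
564322
666633
666643
666643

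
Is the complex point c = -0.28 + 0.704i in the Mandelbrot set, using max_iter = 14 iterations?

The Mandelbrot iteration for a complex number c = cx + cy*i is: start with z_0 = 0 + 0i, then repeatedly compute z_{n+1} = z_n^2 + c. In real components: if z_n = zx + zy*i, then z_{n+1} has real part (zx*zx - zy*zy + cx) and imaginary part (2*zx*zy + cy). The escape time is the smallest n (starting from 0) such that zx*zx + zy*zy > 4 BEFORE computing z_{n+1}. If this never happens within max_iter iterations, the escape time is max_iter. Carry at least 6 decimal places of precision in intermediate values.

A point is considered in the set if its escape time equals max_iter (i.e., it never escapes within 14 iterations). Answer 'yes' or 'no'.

z_0 = 0 + 0i, c = -0.2800 + 0.7040i
Iter 1: z = -0.2800 + 0.7040i, |z|^2 = 0.5740
Iter 2: z = -0.6972 + 0.3098i, |z|^2 = 0.5821
Iter 3: z = 0.1102 + 0.2721i, |z|^2 = 0.0862
Iter 4: z = -0.3419 + 0.7639i, |z|^2 = 0.7005
Iter 5: z = -0.7467 + 0.1816i, |z|^2 = 0.5906
Iter 6: z = 0.2446 + 0.4327i, |z|^2 = 0.2471
Iter 7: z = -0.4074 + 0.9157i, |z|^2 = 1.0045
Iter 8: z = -0.9525 + -0.0421i, |z|^2 = 0.9090
Iter 9: z = 0.6255 + 0.7843i, |z|^2 = 1.0063
Iter 10: z = -0.5039 + 1.6851i, |z|^2 = 3.0933
Iter 11: z = -2.8655 + -0.9942i, |z|^2 = 9.1996
Escaped at iteration 11

Answer: no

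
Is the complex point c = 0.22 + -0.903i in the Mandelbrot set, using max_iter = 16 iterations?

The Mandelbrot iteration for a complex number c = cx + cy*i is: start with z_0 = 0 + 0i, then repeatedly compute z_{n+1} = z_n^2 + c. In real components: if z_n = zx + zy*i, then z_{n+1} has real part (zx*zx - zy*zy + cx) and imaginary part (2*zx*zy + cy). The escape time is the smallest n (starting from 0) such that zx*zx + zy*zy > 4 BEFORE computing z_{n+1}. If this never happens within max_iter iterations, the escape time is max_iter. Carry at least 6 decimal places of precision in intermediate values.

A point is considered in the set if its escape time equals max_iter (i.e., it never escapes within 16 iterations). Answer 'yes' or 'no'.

z_0 = 0 + 0i, c = 0.2200 + -0.9030i
Iter 1: z = 0.2200 + -0.9030i, |z|^2 = 0.8638
Iter 2: z = -0.5470 + -1.3003i, |z|^2 = 1.9901
Iter 3: z = -1.1716 + 0.5196i, |z|^2 = 1.6426
Iter 4: z = 1.3227 + -2.1205i, |z|^2 = 6.2460
Escaped at iteration 4

Answer: no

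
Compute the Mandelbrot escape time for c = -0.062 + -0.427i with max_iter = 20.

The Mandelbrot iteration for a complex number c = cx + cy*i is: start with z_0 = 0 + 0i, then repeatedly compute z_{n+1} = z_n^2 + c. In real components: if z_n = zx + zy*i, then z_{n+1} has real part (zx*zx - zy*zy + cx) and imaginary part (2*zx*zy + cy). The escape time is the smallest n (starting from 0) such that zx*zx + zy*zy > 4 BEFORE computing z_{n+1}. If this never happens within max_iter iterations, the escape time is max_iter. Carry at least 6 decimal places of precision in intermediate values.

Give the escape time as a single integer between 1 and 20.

Answer: 20

Derivation:
z_0 = 0 + 0i, c = -0.0620 + -0.4270i
Iter 1: z = -0.0620 + -0.4270i, |z|^2 = 0.1862
Iter 2: z = -0.2405 + -0.3741i, |z|^2 = 0.1977
Iter 3: z = -0.1441 + -0.2471i, |z|^2 = 0.0818
Iter 4: z = -0.1023 + -0.3558i, |z|^2 = 0.1371
Iter 5: z = -0.1781 + -0.3542i, |z|^2 = 0.1572
Iter 6: z = -0.1557 + -0.3008i, |z|^2 = 0.1147
Iter 7: z = -0.1282 + -0.3333i, |z|^2 = 0.1275
Iter 8: z = -0.1566 + -0.3415i, |z|^2 = 0.1412
Iter 9: z = -0.1541 + -0.3200i, |z|^2 = 0.1261
Iter 10: z = -0.1407 + -0.3284i, |z|^2 = 0.1276
Iter 11: z = -0.1500 + -0.3346i, |z|^2 = 0.1345
Iter 12: z = -0.1515 + -0.3266i, |z|^2 = 0.1296
Iter 13: z = -0.1457 + -0.3281i, |z|^2 = 0.1289
Iter 14: z = -0.1484 + -0.3314i, |z|^2 = 0.1318
Iter 15: z = -0.1498 + -0.3286i, |z|^2 = 0.1304
Iter 16: z = -0.1476 + -0.3285i, |z|^2 = 0.1297
Iter 17: z = -0.1482 + -0.3300i, |z|^2 = 0.1309
Iter 18: z = -0.1490 + -0.3292i, |z|^2 = 0.1306
Iter 19: z = -0.1482 + -0.3289i, |z|^2 = 0.1301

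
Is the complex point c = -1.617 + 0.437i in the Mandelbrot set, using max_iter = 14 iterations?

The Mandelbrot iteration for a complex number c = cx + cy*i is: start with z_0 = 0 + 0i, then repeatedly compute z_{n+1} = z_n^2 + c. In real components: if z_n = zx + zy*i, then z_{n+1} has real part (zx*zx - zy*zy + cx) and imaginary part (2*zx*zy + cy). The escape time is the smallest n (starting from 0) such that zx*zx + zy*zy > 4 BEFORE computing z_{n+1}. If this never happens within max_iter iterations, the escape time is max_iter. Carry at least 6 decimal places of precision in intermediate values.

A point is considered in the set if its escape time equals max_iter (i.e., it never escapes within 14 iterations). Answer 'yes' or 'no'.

Answer: no

Derivation:
z_0 = 0 + 0i, c = -1.6170 + 0.4370i
Iter 1: z = -1.6170 + 0.4370i, |z|^2 = 2.8057
Iter 2: z = 0.8067 + -0.9763i, |z|^2 = 1.6039
Iter 3: z = -1.9193 + -1.1381i, |z|^2 = 4.9790
Escaped at iteration 3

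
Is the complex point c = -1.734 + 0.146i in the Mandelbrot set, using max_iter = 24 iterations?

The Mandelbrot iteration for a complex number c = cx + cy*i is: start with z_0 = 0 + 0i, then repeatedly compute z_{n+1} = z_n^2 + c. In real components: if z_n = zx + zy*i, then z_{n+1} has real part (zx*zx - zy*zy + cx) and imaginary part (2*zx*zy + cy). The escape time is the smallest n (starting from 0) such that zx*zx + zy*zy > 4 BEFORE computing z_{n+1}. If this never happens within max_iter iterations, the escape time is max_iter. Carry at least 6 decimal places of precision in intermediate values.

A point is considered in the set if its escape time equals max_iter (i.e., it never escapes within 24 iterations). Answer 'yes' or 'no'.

Answer: no

Derivation:
z_0 = 0 + 0i, c = -1.7340 + 0.1460i
Iter 1: z = -1.7340 + 0.1460i, |z|^2 = 3.0281
Iter 2: z = 1.2514 + -0.3603i, |z|^2 = 1.6959
Iter 3: z = -0.2977 + -0.7559i, |z|^2 = 0.6600
Iter 4: z = -2.2167 + 0.5961i, |z|^2 = 5.2690
Escaped at iteration 4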